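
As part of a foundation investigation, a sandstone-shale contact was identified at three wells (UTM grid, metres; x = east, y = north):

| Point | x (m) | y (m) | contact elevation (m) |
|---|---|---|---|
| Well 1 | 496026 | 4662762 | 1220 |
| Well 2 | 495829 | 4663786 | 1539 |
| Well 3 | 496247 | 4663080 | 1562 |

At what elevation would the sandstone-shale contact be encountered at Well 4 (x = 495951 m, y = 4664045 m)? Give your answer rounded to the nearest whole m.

Two edge vectors: Well 1→Well 2 = (-197, 1024, 319), Well 1→Well 3 = (221, 318, 342).
Normal n = (Well 1→Well 2) × (Well 1→Well 3) = (248766, 137873, -288950).
So ∂z/∂x = −n_x/n_z = 0.86093096 and ∂z/∂y = −n_y/n_z = 0.47715176.
Intercept c from Well 1: 1220 − 427044.14 − 2224845.08 = −2650669.22.
At (495951, 4664045): z = 426979.6 + 2225457.3 − 2650669.22 = 1767.6 m.

1768 m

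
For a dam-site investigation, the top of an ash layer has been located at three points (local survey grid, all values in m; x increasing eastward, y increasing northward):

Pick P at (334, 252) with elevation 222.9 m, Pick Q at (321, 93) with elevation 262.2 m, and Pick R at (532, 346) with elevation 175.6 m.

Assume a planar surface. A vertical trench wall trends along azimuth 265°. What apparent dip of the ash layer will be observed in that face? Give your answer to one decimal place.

8.3°

Let the plane be z = a·x + b·y + c.
Pick Q−Pick P: −13a − 159b = 39.3;  Pick R−Pick P: 198a + 94b = −47.3.
Solving gives a = −0.12645, b = −0.23683.
Unit vector along 265° is (sin 265°, cos 265°) = (-0.9962, -0.0872).
Slope in that direction = a·(-0.9962) + b·(-0.0872) = 0.14661.
Apparent dip = arctan|0.14661| = 8.3° (true dip is 15.0°, so apparent ≤ true as expected).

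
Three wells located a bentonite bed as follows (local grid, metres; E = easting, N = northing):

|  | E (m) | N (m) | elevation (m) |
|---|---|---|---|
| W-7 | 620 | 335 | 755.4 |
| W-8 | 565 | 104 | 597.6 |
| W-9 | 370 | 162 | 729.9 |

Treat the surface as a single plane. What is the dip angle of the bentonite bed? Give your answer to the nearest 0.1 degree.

42.1°

Two edge vectors: W-7→W-8 = (-55, -231, -157.8), W-7→W-9 = (-250, -173, -25.5).
Normal n = (W-7→W-8) × (W-7→W-9) = (-21408.9, 38047.5, -48235).
So ∂z/∂E = −n_x/n_z = −0.44385 and ∂z/∂N = −n_y/n_z = 0.78879.
Gradient magnitude |∇z| = √(a² + b²) = √(0.19700 + 0.62220) = 0.90509.
True dip = arctan(0.90509) = 42.1°, dipping toward SSE (azimuth ≈ 151°).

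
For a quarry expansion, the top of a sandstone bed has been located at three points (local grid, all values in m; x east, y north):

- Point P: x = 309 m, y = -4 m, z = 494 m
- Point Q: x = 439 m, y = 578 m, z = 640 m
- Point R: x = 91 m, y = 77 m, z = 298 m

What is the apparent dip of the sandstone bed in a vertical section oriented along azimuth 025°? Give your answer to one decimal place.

23.2°

Let the plane be z = a·x + b·y + c.
Point Q−Point P: 130a + 582b = 146;  Point R−Point P: −218a + 81b = −196.
Solving gives a = 0.91625, b = 0.04620.
Unit vector along 025° is (sin 25°, cos 25°) = (0.4226, 0.9063).
Slope in that direction = a·(0.4226) + b·(0.9063) = 0.42909.
Apparent dip = arctan|0.42909| = 23.2° (true dip is 42.5°, so apparent ≤ true as expected).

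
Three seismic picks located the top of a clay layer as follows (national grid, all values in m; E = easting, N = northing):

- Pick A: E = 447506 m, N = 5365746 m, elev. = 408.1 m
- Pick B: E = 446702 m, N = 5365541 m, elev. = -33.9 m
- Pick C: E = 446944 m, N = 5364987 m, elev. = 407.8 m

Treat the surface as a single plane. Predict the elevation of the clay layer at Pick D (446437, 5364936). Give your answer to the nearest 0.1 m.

89.8 m

Let the plane be z = a·E + b·N + c.
Pick B−Pick A: −804a − 205b = −442;  Pick C−Pick A: −562a − 759b = −0.3.
Solving gives a = 0.677573501, b = −0.501312658.
Then c = 408.1 − a·447506 − b·5365746 = 2387106.28.
At (446437, 5364936): z = 302493.9 − 2689510.3 + 2387106.28 = 89.8 m.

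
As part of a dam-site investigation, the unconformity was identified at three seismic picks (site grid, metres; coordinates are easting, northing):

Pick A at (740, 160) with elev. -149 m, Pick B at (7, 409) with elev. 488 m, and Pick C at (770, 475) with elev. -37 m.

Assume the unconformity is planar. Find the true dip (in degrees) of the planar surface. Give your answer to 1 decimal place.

Two edge vectors: Pick A→Pick B = (-733, 249, 637), Pick A→Pick C = (30, 315, 112).
Normal n = (Pick A→Pick B) × (Pick A→Pick C) = (-172767, 101206, -238365).
So ∂z/∂easting = −n_x/n_z = −0.72480 and ∂z/∂northing = −n_y/n_z = 0.42458.
Gradient magnitude |∇z| = √(a² + b²) = √(0.52534 + 0.18027) = 0.84000.
True dip = arctan(0.84000) = 40.0°, dipping toward ESE (azimuth ≈ 120°).

40.0°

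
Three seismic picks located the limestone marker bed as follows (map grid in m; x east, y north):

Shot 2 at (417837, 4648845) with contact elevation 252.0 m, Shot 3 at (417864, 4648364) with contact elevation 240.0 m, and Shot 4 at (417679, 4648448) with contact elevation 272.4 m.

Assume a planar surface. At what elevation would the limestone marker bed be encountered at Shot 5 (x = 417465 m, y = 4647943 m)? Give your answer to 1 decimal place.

Two edge vectors: Shot 2→Shot 3 = (27, -481, -12), Shot 2→Shot 4 = (-158, -397, 20.4).
Normal n = (Shot 2→Shot 3) × (Shot 2→Shot 4) = (-14576.4, 1345.2, -86717).
So ∂z/∂x = −n_x/n_z = −0.168091608 and ∂z/∂y = −n_y/n_z = 0.015512529.
Intercept c from Shot 2: 252 + 70234.89 − 72115.34 = −1628.45.
At (417465, 4647943): z = −70172.4 + 72101.4 − 1628.45 = 300.5 m.

300.5 m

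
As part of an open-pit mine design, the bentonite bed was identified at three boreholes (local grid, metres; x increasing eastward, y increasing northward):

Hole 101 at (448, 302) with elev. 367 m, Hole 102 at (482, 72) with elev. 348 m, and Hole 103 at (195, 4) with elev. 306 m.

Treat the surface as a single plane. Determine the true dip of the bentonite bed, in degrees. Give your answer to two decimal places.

9.01°

Two edge vectors: Hole 101→Hole 102 = (34, -230, -19), Hole 101→Hole 103 = (-253, -298, -61).
Normal n = (Hole 101→Hole 102) × (Hole 101→Hole 103) = (8368, 6881, -68322).
So ∂z/∂x = −n_x/n_z = 0.12248 and ∂z/∂y = −n_y/n_z = 0.10071.
Gradient magnitude |∇z| = √(a² + b²) = √(0.01500 + 0.01014) = 0.15857.
True dip = arctan(0.15857) = 9.01°, dipping toward SW (azimuth ≈ 231°).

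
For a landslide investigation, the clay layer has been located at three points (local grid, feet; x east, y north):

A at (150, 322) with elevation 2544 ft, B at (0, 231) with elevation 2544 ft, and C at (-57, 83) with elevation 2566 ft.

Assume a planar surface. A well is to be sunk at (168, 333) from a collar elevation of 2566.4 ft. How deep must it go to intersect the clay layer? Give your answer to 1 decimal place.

Let the plane be z = a·x + b·y + c.
B−A: −150a − 91b = 0;  C−A: −207a − 239b = 22.
Solving gives a = 0.11767, b = −0.19397.
Then c = 2544 − a·150 − b·322 = 2588.81.
At (168, 333): z_contact = 19.77 − 64.59 + 2588.81 = 2543.98 ft.
Depth below ground = 2566.4 − 2543.98 = 22.4 ft.

22.4 ft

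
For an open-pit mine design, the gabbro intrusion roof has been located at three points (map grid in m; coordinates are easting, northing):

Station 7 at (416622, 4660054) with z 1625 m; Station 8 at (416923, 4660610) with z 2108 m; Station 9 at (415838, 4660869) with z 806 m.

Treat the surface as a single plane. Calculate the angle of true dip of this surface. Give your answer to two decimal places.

51.59°

Let the plane be z = a·easting + b·northing + c.
Station 8−Station 7: 301a + 556b = 483;  Station 9−Station 7: −784a + 815b = −819.
Solving gives a = 1.24631, b = 0.19399.
Gradient magnitude |∇z| = √(a² + b²) = √(1.55328 + 0.03763) = 1.26132.
True dip = arctan(1.26132) = 51.59°, dipping toward W (azimuth ≈ 261°).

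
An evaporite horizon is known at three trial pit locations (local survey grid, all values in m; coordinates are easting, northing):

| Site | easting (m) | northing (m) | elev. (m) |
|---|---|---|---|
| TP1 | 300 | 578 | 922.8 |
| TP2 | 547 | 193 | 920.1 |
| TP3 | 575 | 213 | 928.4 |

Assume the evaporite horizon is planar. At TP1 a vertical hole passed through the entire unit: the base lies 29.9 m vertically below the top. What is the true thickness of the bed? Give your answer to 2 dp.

29.07 m

Two edge vectors: TP1→TP2 = (247, -385, -2.7), TP1→TP3 = (275, -365, 5.6).
Normal n = (TP1→TP2) × (TP1→TP3) = (-3141.5, -2125.7, 15720).
So ∂z/∂easting = −n_x/n_z = 0.19984 and ∂z/∂northing = −n_y/n_z = 0.13522.
|∇z| = √(a²+b²) = 0.24129, so dip δ = arctan(0.24129) = 13.57°.
True thickness = vertical thickness × cos δ = 29.9 × cos 13.57° = 29.07 m.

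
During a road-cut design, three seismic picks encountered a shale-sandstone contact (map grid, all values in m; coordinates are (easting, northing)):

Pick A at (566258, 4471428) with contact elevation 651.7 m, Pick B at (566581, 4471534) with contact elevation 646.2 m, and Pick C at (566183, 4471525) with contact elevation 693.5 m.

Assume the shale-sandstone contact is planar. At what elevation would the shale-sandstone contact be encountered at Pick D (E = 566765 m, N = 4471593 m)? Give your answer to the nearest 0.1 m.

642.6 m

Let the plane be z = a·E + b·N + c.
Pick B−Pick A: 323a + 106b = −5.5;  Pick C−Pick A: −75a + 97b = 41.8.
Solving gives a = −0.126379165, b = 0.333211985.
Then c = 651.7 − a·566258 − b·4471428 = −1417718.49.
At (566765, 4471593): z = −71627.3 + 1489988.4 − 1417718.49 = 642.6 m.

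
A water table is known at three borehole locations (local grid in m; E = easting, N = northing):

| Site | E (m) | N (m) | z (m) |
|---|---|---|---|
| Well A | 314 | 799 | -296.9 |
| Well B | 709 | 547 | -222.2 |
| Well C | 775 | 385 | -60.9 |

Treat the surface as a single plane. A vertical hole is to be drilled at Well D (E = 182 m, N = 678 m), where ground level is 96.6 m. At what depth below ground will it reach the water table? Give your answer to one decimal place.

Let the plane be z = a·E + b·N + c.
Well B−Well A: 395a − 252b = 74.7;  Well C−Well A: 461a − 414b = 236.
Solving gives a = −0.60277, b = −1.24125.
Then c = -296.9 − a·314 − b·799 = 884.13.
At (182, 678): z_contact = −109.70 − 841.57 + 884.13 = -67.14 m.
Depth below ground = 96.6 − (-67.14) = 163.7 m.

163.7 m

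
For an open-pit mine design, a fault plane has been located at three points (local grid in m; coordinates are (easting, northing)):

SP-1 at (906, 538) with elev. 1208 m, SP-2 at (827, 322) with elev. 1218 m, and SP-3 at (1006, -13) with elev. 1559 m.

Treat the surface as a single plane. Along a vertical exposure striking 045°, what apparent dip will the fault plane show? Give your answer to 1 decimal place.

24.3°

Let the plane be z = a·E + b·N + c.
SP-2−SP-1: −79a − 216b = 10;  SP-3−SP-1: 100a − 551b = 351.
Solving gives a = 1.07949, b = −0.44111.
Unit vector along 045° is (sin 45°, cos 45°) = (0.7071, 0.7071).
Slope in that direction = a·(0.7071) + b·(0.7071) = 0.45140.
Apparent dip = arctan|0.45140| = 24.3° (true dip is 49.4°, so apparent ≤ true as expected).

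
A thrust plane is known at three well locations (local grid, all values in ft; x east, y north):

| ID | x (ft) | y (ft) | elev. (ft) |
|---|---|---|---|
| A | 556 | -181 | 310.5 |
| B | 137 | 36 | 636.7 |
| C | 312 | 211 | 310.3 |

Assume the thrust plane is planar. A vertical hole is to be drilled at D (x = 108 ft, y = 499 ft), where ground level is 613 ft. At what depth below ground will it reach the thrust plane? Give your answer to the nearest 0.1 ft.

Two edge vectors: A→B = (-419, 217, 326.2), A→C = (-244, 392, -0.2).
Normal n = (A→B) × (A→C) = (-127913.8, -79676.6, -111300).
So ∂z/∂x = −n_x/n_z = −1.14927 and ∂z/∂y = −n_y/n_z = −0.71587.
Intercept c from A: 310.5 + 638.99 − 129.57 = 819.92.
At (108, 499): z_contact = −124.12 − 357.22 + 819.92 = 338.58 ft.
Depth below ground = 613 − 338.58 = 274.4 ft.

274.4 ft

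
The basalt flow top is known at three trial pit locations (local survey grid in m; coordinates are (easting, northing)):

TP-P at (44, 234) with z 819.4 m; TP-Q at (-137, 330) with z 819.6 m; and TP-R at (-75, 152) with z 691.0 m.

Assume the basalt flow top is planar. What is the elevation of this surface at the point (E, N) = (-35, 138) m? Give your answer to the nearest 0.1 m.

Two edge vectors: TP-P→TP-Q = (-181, 96, 0.2), TP-P→TP-R = (-119, -82, -128.4).
Normal n = (TP-P→TP-Q) × (TP-P→TP-R) = (-12310, -23264.2, 26266).
So ∂z/∂E = −n_x/n_z = 0.46867 and ∂z/∂N = −n_y/n_z = 0.88572.
Intercept c from TP-P: 819.4 − 20.62 − 207.26 = 591.52.
At (-35, 138): z = −16.4 + 122.2 + 591.52 = 697.3 m.

697.3 m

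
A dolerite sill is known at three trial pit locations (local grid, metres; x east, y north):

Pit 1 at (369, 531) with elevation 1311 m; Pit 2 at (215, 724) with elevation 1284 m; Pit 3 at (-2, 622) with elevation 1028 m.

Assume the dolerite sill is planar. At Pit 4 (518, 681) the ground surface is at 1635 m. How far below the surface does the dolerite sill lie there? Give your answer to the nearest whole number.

Two edge vectors: Pit 1→Pit 2 = (-154, 193, -27), Pit 1→Pit 3 = (-371, 91, -283).
Normal n = (Pit 1→Pit 2) × (Pit 1→Pit 3) = (-52162, -33565, 57589).
So ∂z/∂x = −n_x/n_z = 0.90576 and ∂z/∂y = −n_y/n_z = 0.58284.
Intercept c from Pit 1: 1311 − 334.23 − 309.49 = 667.29.
At (518, 681): z_contact = 469.2 + 396.9 + 667.29 = 1533.4 m.
Depth below ground = 1635 − 1533.4 = 102 m.

102 m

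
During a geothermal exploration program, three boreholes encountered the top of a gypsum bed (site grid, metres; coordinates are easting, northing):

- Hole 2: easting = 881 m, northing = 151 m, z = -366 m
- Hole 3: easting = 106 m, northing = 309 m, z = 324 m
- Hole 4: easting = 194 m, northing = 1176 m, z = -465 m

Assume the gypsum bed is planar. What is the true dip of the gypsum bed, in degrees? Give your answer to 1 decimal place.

Let the plane be z = a·easting + b·northing + c.
Hole 3−Hole 2: −775a + 158b = 690;  Hole 4−Hole 2: −687a + 1025b = −99.
Solving gives a = −1.05404, b = −0.80305.
Gradient magnitude |∇z| = √(a² + b²) = √(1.11100 + 0.64489) = 1.32510.
True dip = arctan(1.32510) = 53.0°, dipping toward NE (azimuth ≈ 053°).

53.0°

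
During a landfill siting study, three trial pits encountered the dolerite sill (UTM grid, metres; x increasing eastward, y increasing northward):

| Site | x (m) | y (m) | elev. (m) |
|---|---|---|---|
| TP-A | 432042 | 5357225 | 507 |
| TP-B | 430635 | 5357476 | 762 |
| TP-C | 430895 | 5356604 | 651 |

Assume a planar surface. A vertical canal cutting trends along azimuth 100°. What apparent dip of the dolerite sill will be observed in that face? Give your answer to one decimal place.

Two edge vectors: TP-A→TP-B = (-1407, 251, 255), TP-A→TP-C = (-1147, -621, 144).
Normal n = (TP-A→TP-B) × (TP-A→TP-C) = (194499, -89877, 1161644).
So ∂z/∂x = −n_x/n_z = −0.16743 and ∂z/∂y = −n_y/n_z = 0.07737.
Unit vector along 100° is (sin 100°, cos 100°) = (0.9848, -0.1736).
Slope in that direction = a·(0.9848) + b·(-0.1736) = −0.17833.
Apparent dip = arctan|0.17833| = 10.1° (true dip is 10.5°, so apparent ≤ true as expected).

10.1°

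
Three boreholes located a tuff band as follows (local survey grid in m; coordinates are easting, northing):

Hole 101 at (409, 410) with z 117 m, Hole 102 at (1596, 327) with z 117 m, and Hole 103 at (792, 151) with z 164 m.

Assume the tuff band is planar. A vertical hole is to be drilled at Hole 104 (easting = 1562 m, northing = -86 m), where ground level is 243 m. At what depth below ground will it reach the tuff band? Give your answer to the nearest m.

Let the plane be z = a·easting + b·northing + c.
Hole 102−Hole 101: 1187a − 83b = 0;  Hole 103−Hole 101: 383a − 259b = 47.
Solving gives a = −0.01415, b = −0.20240.
Then c = 117 − a·409 − b·410 = 205.77.
At (1562, -86): z_contact = −22.1 + 17.4 + 205.77 = 201.1 m.
Depth below ground = 243 − 201.1 = 42 m.

42 m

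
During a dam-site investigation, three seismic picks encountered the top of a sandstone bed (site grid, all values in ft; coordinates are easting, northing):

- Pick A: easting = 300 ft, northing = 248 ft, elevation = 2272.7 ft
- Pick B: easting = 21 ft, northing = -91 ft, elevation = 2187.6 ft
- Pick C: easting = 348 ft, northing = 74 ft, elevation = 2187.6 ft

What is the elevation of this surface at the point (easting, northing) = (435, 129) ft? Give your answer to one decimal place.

Two edge vectors: Pick A→Pick B = (-279, -339, -85.1), Pick A→Pick C = (48, -174, -85.1).
Normal n = (Pick A→Pick B) × (Pick A→Pick C) = (14041.5, -27827.7, 64818).
So ∂z/∂easting = −n_x/n_z = −0.21663 and ∂z/∂northing = −n_y/n_z = 0.42932.
Intercept c from Pick A: 2272.7 + 64.99 − 106.47 = 2231.22.
At (435, 129): z = −94.2 + 55.4 + 2231.22 = 2192.4 ft.

2192.4 ft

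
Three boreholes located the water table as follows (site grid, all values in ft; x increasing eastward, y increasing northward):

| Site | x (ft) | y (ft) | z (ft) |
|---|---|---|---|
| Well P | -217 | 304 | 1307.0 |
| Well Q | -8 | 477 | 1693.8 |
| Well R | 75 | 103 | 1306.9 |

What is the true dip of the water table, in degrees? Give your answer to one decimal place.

Two edge vectors: Well P→Well Q = (209, 173, 386.8), Well P→Well R = (292, -201, -0.1).
Normal n = (Well P→Well Q) × (Well P→Well R) = (77729.5, 112966.5, -92525).
So ∂z/∂x = −n_x/n_z = 0.84009 and ∂z/∂y = −n_y/n_z = 1.22093.
Gradient magnitude |∇z| = √(a² + b²) = √(0.70575 + 1.49067) = 1.48203.
True dip = arctan(1.48203) = 56.0°, dipping toward SW (azimuth ≈ 215°).

56.0°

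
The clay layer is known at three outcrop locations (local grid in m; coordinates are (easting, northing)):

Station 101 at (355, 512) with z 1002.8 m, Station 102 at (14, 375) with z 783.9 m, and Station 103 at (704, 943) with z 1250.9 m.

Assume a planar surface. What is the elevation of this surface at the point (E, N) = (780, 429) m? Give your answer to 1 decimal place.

1254.6 m

Let the plane be z = a·E + b·N + c.
Station 102−Station 101: −341a − 137b = −218.9;  Station 103−Station 101: 349a + 431b = 248.1.
Solving gives a = 0.60869, b = 0.08276.
Then c = 1002.8 − a·355 − b·512 = 744.34.
At (780, 429): z = 474.8 + 35.5 + 744.34 = 1254.6 m.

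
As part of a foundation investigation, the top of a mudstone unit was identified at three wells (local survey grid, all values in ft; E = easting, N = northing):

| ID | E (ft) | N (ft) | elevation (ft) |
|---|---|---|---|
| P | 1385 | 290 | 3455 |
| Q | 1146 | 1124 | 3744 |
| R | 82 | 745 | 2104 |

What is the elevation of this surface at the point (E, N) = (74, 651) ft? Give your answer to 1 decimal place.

Two edge vectors: P→Q = (-239, 834, 289), P→R = (-1303, 455, -1351).
Normal n = (P→Q) × (P→R) = (-1258229, -699456, 977957).
So ∂z/∂E = −n_x/n_z = 1.286589 and ∂z/∂N = −n_y/n_z = 0.715222.
Intercept c from P: 3455 − 1781.93 − 207.41 = 1465.66.
At (74, 651): z = 95.2 + 465.6 + 1465.66 = 2026.5 ft.

2026.5 ft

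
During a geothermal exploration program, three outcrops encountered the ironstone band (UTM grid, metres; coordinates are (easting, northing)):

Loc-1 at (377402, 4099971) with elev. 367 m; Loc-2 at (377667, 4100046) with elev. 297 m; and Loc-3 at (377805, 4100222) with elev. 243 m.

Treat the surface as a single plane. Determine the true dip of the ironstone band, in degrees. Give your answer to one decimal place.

14.7°

Let the plane be z = a·E + b·N + c.
Loc-2−Loc-1: 265a + 75b = −70;  Loc-3−Loc-1: 403a + 251b = −124.
Solving gives a = −0.22789, b = −0.12813.
Gradient magnitude |∇z| = √(a² + b²) = √(0.05193 + 0.01642) = 0.26144.
True dip = arctan(0.26144) = 14.7°, dipping toward ENE (azimuth ≈ 061°).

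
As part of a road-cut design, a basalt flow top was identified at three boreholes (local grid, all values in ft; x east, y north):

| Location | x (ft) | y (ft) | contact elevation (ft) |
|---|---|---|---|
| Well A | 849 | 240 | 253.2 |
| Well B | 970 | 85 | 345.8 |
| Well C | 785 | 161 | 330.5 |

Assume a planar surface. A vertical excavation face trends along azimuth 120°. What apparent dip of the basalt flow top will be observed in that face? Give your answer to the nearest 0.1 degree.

Let the plane be z = a·x + b·y + c.
Well B−Well A: 121a − 155b = 92.6;  Well C−Well A: −64a − 79b = 77.3.
Solving gives a = −0.23955, b = −0.78442.
Unit vector along 120° is (sin 120°, cos 120°) = (0.8660, -0.5000).
Slope in that direction = a·(0.8660) + b·(-0.5000) = 0.18476.
Apparent dip = arctan|0.18476| = 10.5° (true dip is 39.4°, so apparent ≤ true as expected).

10.5°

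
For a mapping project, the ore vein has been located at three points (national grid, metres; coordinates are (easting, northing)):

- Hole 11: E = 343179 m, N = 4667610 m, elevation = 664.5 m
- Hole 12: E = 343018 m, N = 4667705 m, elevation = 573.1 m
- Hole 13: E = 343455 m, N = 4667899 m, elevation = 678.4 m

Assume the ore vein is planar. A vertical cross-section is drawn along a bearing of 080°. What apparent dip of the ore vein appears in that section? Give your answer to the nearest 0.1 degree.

Two edge vectors: Hole 11→Hole 12 = (-161, 95, -91.4), Hole 11→Hole 13 = (276, 289, 13.9).
Normal n = (Hole 11→Hole 12) × (Hole 11→Hole 13) = (27735.1, -22988.5, -72749).
So ∂z/∂E = −n_x/n_z = 0.38124 and ∂z/∂N = −n_y/n_z = −0.31600.
Unit vector along 080° is (sin 80°, cos 80°) = (0.9848, 0.1736).
Slope in that direction = a·(0.9848) + b·(0.1736) = 0.32058.
Apparent dip = arctan|0.32058| = 17.8° (true dip is 26.3°, so apparent ≤ true as expected).

17.8°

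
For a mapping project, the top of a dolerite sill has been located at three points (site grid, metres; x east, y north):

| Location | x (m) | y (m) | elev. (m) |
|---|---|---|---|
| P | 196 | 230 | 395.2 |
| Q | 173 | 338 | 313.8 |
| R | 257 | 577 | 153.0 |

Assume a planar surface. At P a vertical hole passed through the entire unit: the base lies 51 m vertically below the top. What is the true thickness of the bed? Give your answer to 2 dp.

41.05 m

Two edge vectors: P→Q = (-23, 108, -81.4), P→R = (61, 347, -242.2).
Normal n = (P→Q) × (P→R) = (2088.2, -10536, -14569).
So ∂z/∂x = −n_x/n_z = 0.14333 and ∂z/∂y = −n_y/n_z = −0.72318.
|∇z| = √(a²+b²) = 0.73725, so dip δ = arctan(0.73725) = 36.40°.
True thickness = vertical thickness × cos δ = 51 × cos 36.40° = 41.05 m.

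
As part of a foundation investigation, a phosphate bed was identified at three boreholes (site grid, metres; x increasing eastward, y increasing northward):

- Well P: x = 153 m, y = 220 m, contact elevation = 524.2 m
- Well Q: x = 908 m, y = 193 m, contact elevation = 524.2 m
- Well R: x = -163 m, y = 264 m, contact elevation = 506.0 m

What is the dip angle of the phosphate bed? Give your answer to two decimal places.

29.12°

Two edge vectors: Well P→Well Q = (755, -27, 0), Well P→Well R = (-316, 44, -18.2).
Normal n = (Well P→Well Q) × (Well P→Well R) = (491.4, 13741, 24688).
So ∂z/∂x = −n_x/n_z = −0.01990 and ∂z/∂y = −n_y/n_z = −0.55659.
Gradient magnitude |∇z| = √(a² + b²) = √(0.00040 + 0.30979) = 0.55694.
True dip = arctan(0.55694) = 29.12°, dipping toward N (azimuth ≈ 002°).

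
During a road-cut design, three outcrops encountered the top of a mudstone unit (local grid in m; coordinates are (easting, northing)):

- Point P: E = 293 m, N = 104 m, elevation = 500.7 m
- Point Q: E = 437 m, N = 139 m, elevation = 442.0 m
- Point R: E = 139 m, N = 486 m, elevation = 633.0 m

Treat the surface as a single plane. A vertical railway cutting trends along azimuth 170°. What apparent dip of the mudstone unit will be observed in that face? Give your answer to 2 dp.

Let the plane be z = a·E + b·N + c.
Point Q−Point P: 144a + 35b = −58.7;  Point R−Point P: −154a + 382b = 132.3.
Solving gives a = −0.44793, b = 0.16576.
Unit vector along 170° is (sin 170°, cos 170°) = (0.1736, -0.9848).
Slope in that direction = a·(0.1736) + b·(-0.9848) = −0.24102.
Apparent dip = arctan|0.24102| = 13.55° (true dip is 25.5°, so apparent ≤ true as expected).

13.55°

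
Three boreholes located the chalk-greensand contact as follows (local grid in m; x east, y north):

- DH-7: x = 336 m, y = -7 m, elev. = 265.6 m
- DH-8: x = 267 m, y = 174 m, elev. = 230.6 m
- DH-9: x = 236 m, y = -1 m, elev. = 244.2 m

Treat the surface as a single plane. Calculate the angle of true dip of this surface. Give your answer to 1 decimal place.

Two edge vectors: DH-7→DH-8 = (-69, 181, -35), DH-7→DH-9 = (-100, 6, -21.4).
Normal n = (DH-7→DH-8) × (DH-7→DH-9) = (-3663.4, 2023.4, 17686).
So ∂z/∂x = −n_x/n_z = 0.20714 and ∂z/∂y = −n_y/n_z = −0.11441.
Gradient magnitude |∇z| = √(a² + b²) = √(0.04291 + 0.01309) = 0.23663.
True dip = arctan(0.23663) = 13.3°, dipping toward WNW (azimuth ≈ 299°).

13.3°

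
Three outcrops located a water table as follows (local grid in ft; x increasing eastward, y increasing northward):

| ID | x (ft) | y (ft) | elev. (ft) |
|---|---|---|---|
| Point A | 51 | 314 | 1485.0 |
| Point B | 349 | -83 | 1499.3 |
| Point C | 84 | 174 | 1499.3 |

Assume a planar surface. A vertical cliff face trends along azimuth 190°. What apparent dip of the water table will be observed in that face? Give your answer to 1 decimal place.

Let the plane be z = a·x + b·y + c.
Point B−Point A: 298a − 397b = 14.3;  Point C−Point A: 33a − 140b = 14.3.
Solving gives a = −0.12841, b = −0.13241.
Unit vector along 190° is (sin 190°, cos 190°) = (-0.1736, -0.9848).
Slope in that direction = a·(-0.1736) + b·(-0.9848) = 0.15270.
Apparent dip = arctan|0.15270| = 8.7° (true dip is 10.5°, so apparent ≤ true as expected).

8.7°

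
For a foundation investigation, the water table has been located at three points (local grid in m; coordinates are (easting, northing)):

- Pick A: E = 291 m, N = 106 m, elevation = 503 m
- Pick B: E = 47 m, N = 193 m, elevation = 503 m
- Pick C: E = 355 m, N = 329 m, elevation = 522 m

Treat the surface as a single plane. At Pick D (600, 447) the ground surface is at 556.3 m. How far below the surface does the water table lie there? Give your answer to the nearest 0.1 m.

Let the plane be z = a·E + b·N + c.
Pick B−Pick A: −244a + 87b = 0;  Pick C−Pick A: 64a + 223b = 19.
Solving gives a = 0.02756, b = 0.07729.
Then c = 503 − a·291 − b·106 = 486.79.
At (600, 447): z_contact = 16.54 + 34.55 + 486.79 = 537.87 m.
Depth below ground = 556.3 − 537.87 = 18.4 m.

18.4 m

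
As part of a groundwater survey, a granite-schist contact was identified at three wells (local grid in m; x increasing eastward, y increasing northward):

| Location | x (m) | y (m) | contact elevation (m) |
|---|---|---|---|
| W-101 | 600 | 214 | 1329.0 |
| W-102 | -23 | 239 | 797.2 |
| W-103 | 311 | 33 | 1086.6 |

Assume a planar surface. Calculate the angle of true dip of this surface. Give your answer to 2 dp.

Two edge vectors: W-101→W-102 = (-623, 25, -531.8), W-101→W-103 = (-289, -181, -242.4).
Normal n = (W-101→W-102) × (W-101→W-103) = (-102315.8, 2675, 119988).
So ∂z/∂x = −n_x/n_z = 0.85272 and ∂z/∂y = −n_y/n_z = −0.02229.
Gradient magnitude |∇z| = √(a² + b²) = √(0.72713 + 0.00050) = 0.85301.
True dip = arctan(0.85301) = 40.46°, dipping toward W (azimuth ≈ 271°).

40.46°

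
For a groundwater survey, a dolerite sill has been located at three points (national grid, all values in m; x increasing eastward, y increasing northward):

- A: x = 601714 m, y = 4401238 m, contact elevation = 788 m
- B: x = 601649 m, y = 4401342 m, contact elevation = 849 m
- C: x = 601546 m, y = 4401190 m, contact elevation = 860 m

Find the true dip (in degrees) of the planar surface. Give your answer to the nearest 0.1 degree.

Two edge vectors: A→B = (-65, 104, 61), A→C = (-168, -48, 72).
Normal n = (A→B) × (A→C) = (10416, -5568, 20592).
So ∂z/∂x = −n_x/n_z = −0.50583 and ∂z/∂y = −n_y/n_z = 0.27040.
Gradient magnitude |∇z| = √(a² + b²) = √(0.25586 + 0.07311) = 0.57356.
True dip = arctan(0.57356) = 29.8°, dipping toward ESE (azimuth ≈ 118°).

29.8°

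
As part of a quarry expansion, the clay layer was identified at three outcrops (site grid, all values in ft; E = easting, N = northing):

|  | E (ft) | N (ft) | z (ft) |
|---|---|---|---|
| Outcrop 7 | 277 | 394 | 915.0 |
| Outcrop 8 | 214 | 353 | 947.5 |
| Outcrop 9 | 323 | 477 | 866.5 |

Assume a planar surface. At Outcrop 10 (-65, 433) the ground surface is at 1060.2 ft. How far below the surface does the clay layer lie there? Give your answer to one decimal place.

Two edge vectors: Outcrop 7→Outcrop 8 = (-63, -41, 32.5), Outcrop 7→Outcrop 9 = (46, 83, -48.5).
Normal n = (Outcrop 7→Outcrop 8) × (Outcrop 7→Outcrop 9) = (-709, -1560.5, -3343).
So ∂z/∂E = −n_x/n_z = −0.21208 and ∂z/∂N = −n_y/n_z = −0.46680.
Intercept c from Outcrop 7: 915 + 58.75 + 183.92 = 1157.67.
At (-65, 433): z_contact = 13.79 − 202.12 + 1157.67 = 969.33 ft.
Depth below ground = 1060.2 − 969.33 = 90.9 ft.

90.9 ft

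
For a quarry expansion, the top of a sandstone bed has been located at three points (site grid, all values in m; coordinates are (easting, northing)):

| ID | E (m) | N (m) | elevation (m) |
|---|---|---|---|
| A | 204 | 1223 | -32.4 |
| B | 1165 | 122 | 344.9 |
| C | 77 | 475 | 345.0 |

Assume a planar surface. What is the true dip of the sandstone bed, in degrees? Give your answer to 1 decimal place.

26.7°

Two edge vectors: A→B = (961, -1101, 377.3), A→C = (-127, -748, 377.4).
Normal n = (A→B) × (A→C) = (-133297, -410598.5, -858655).
So ∂z/∂E = −n_x/n_z = −0.15524 and ∂z/∂N = −n_y/n_z = −0.47819.
Gradient magnitude |∇z| = √(a² + b²) = √(0.02410 + 0.22866) = 0.50276.
True dip = arctan(0.50276) = 26.7°, dipping toward NNE (azimuth ≈ 018°).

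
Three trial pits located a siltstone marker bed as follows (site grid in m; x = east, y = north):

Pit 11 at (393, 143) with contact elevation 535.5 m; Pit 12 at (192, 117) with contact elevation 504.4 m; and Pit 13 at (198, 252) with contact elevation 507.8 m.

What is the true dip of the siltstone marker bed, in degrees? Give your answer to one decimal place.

Let the plane be z = a·x + b·y + c.
Pit 12−Pit 11: −201a − 26b = −31.1;  Pit 13−Pit 11: −195a + 109b = −27.7.
Solving gives a = 0.15234, b = 0.01841.
Gradient magnitude |∇z| = √(a² + b²) = √(0.02321 + 0.00034) = 0.15345.
True dip = arctan(0.15345) = 8.7°, dipping toward W (azimuth ≈ 263°).

8.7°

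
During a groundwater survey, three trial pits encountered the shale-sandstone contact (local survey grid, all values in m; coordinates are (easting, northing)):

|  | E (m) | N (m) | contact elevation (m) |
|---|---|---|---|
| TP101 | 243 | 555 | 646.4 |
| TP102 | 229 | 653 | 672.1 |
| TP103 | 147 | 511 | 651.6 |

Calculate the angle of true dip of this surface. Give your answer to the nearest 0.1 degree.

Two edge vectors: TP101→TP102 = (-14, 98, 25.7), TP101→TP103 = (-96, -44, 5.2).
Normal n = (TP101→TP102) × (TP101→TP103) = (1640.4, -2394.4, 10024).
So ∂z/∂E = −n_x/n_z = −0.16365 and ∂z/∂N = −n_y/n_z = 0.23887.
Gradient magnitude |∇z| = √(a² + b²) = √(0.02678 + 0.05706) = 0.28955.
True dip = arctan(0.28955) = 16.1°, dipping toward SE (azimuth ≈ 146°).

16.1°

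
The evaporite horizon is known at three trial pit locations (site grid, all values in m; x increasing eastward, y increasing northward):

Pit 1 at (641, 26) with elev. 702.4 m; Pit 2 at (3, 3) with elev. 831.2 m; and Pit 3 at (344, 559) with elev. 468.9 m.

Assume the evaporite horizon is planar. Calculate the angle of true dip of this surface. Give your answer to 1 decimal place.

29.7°

Two edge vectors: Pit 1→Pit 2 = (-638, -23, 128.8), Pit 1→Pit 3 = (-297, 533, -233.5).
Normal n = (Pit 1→Pit 2) × (Pit 1→Pit 3) = (-63279.9, -187226.6, -346885).
So ∂z/∂x = −n_x/n_z = −0.18242 and ∂z/∂y = −n_y/n_z = −0.53974.
Gradient magnitude |∇z| = √(a² + b²) = √(0.03328 + 0.29132) = 0.56973.
True dip = arctan(0.56973) = 29.7°, dipping toward NNE (azimuth ≈ 019°).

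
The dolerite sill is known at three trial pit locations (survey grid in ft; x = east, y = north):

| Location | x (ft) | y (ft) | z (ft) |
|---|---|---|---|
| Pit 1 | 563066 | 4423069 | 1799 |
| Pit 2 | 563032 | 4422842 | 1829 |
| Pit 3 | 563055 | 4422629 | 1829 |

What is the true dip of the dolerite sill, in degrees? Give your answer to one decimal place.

Let the plane be z = a·x + b·y + c.
Pit 2−Pit 1: −34a − 227b = 30;  Pit 3−Pit 1: −11a − 440b = 30.
Solving gives a = −0.51272, b = −0.05536.
Gradient magnitude |∇z| = √(a² + b²) = √(0.26288 + 0.00307) = 0.51570.
True dip = arctan(0.51570) = 27.3°, dipping toward E (azimuth ≈ 084°).

27.3°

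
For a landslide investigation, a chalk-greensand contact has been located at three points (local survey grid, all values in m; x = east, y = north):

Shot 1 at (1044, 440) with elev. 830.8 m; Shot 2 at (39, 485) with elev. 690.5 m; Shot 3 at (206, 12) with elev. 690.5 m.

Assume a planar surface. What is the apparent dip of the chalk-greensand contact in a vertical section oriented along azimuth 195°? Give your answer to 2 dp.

Let the plane be z = a·x + b·y + c.
Shot 2−Shot 1: −1005a + 45b = −140.3;  Shot 3−Shot 1: −838a − 428b = −140.3.
Solving gives a = 0.14184, b = 0.05008.
Unit vector along 195° is (sin 195°, cos 195°) = (-0.2588, -0.9659).
Slope in that direction = a·(-0.2588) + b·(-0.9659) = −0.08509.
Apparent dip = arctan|0.08509| = 4.86° (true dip is 8.6°, so apparent ≤ true as expected).

4.86°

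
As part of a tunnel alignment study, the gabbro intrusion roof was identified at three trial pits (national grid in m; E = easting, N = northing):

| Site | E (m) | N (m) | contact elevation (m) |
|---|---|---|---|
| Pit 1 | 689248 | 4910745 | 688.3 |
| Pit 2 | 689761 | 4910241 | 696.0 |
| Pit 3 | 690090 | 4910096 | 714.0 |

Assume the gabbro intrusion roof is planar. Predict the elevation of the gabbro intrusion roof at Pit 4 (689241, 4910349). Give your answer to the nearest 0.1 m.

Two edge vectors: Pit 1→Pit 2 = (513, -504, 7.7), Pit 1→Pit 3 = (842, -649, 25.7).
Normal n = (Pit 1→Pit 2) × (Pit 1→Pit 3) = (-7955.5, -6700.7, 91431).
So ∂z/∂E = −n_x/n_z = 0.087010970 and ∂z/∂N = −n_y/n_z = 0.073286960.
Intercept c from Pit 1: 688.3 − 59972.14 − 359893.57 = −419177.41.
At (689241, 4910349): z = 59971.5 + 359864.5 − 419177.41 = 658.7 m.

658.7 m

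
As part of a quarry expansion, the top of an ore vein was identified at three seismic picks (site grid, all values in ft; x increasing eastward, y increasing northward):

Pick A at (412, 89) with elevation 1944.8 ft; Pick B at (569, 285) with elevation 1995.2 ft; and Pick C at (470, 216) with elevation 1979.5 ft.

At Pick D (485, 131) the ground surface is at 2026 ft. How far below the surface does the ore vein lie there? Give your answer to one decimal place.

Two edge vectors: Pick A→Pick B = (157, 196, 50.4), Pick A→Pick C = (58, 127, 34.7).
Normal n = (Pick A→Pick B) × (Pick A→Pick C) = (400.4, -2524.7, 8571).
So ∂z/∂x = −n_x/n_z = −0.04672 and ∂z/∂y = −n_y/n_z = 0.29456.
Intercept c from Pick A: 1944.8 + 19.25 − 26.22 = 1937.83.
At (485, 131): z_contact = −22.66 + 38.59 + 1937.83 = 1953.76 ft.
Depth below ground = 2026 − 1953.76 = 72.2 ft.

72.2 ft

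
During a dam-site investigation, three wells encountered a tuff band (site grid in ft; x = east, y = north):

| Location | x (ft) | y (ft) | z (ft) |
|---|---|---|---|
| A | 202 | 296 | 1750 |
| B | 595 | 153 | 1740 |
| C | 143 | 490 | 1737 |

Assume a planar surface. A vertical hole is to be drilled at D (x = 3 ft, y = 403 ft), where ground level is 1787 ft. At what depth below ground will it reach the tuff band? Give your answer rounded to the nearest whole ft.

Two edge vectors: A→B = (393, -143, -10), A→C = (-59, 194, -13).
Normal n = (A→B) × (A→C) = (3799, 5699, 67805).
So ∂z/∂x = −n_x/n_z = −0.05603 and ∂z/∂y = −n_y/n_z = −0.08405.
Intercept c from A: 1750 + 11.32 + 24.88 = 1786.20.
At (3, 403): z_contact = −0.2 − 33.9 + 1786.20 = 1752.2 ft.
Depth below ground = 1787 − 1752.2 = 35 ft.

35 ft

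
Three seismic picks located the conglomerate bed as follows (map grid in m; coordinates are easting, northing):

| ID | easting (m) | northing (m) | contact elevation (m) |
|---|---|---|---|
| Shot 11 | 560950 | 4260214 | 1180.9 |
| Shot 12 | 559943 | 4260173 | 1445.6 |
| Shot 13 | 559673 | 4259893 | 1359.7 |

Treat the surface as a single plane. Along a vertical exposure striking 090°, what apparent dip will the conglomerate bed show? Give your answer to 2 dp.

15.99°

Two edge vectors: Shot 11→Shot 12 = (-1007, -41, 264.7), Shot 11→Shot 13 = (-1277, -321, 178.8).
Normal n = (Shot 11→Shot 12) × (Shot 11→Shot 13) = (77637.9, -157970.3, 270890).
So ∂z/∂easting = −n_x/n_z = −0.28660 and ∂z/∂northing = −n_y/n_z = 0.58315.
Unit vector along 090° is (sin 90°, cos 90°) = (1.0000, 0.0000).
Slope in that direction = a·(1.0000) + b·(0.0000) = −0.28660.
Apparent dip = arctan|0.28660| = 15.99° (true dip is 33.0°, so apparent ≤ true as expected).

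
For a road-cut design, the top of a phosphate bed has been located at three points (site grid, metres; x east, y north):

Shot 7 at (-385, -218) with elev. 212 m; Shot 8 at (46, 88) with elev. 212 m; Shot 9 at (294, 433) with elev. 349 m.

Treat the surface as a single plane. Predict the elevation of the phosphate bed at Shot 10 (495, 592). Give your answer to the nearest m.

Let the plane be z = a·x + b·y + c.
Shot 8−Shot 7: 431a + 306b = 0;  Shot 9−Shot 7: 679a + 651b = 137.
Solving gives a = −0.57580, b = 0.81101.
Then c = 212 − a·-385 − b·-218 = 167.12.
At (495, 592): z = −285.0 + 480.1 + 167.12 = 362.2 m.

362 m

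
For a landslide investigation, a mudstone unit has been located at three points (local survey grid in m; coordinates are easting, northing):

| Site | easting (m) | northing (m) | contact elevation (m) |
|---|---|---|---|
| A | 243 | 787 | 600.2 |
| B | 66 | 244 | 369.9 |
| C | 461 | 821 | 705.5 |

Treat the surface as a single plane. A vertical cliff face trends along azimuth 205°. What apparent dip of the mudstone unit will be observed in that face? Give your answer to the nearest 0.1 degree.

Let the plane be z = a·easting + b·northing + c.
B−A: −177a − 543b = −230.3;  C−A: 218a + 34b = 105.3.
Solving gives a = 0.43921, b = 0.28096.
Unit vector along 205° is (sin 205°, cos 205°) = (-0.4226, -0.9063).
Slope in that direction = a·(-0.4226) + b·(-0.9063) = −0.44025.
Apparent dip = arctan|0.44025| = 23.8° (true dip is 27.5°, so apparent ≤ true as expected).

23.8°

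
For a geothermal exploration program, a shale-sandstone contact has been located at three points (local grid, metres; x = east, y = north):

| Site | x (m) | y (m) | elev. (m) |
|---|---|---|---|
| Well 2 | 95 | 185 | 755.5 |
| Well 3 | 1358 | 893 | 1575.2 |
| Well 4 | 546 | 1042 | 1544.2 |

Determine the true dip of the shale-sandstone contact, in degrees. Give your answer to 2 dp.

40.11°

Let the plane be z = a·x + b·y + c.
Well 3−Well 2: 1263a + 708b = 819.7;  Well 4−Well 2: 451a + 857b = 788.7.
Solving gives a = 0.18882, b = 0.82094.
Gradient magnitude |∇z| = √(a² + b²) = √(0.03565 + 0.67394) = 0.84237.
True dip = arctan(0.84237) = 40.11°, dipping toward SSW (azimuth ≈ 193°).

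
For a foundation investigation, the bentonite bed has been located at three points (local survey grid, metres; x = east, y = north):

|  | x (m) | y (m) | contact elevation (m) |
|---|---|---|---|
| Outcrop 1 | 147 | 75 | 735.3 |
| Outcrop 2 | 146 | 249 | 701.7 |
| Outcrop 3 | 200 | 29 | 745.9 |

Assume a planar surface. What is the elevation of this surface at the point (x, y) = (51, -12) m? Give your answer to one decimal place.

749.0 m

Let the plane be z = a·x + b·y + c.
Outcrop 2−Outcrop 1: −1a + 174b = −33.6;  Outcrop 3−Outcrop 1: 53a − 46b = 10.6.
Solving gives a = 0.03256, b = −0.19292.
Then c = 735.3 − a·147 − b·75 = 744.98.
At (51, -12): z = 1.7 + 2.3 + 744.98 = 749.0 m.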